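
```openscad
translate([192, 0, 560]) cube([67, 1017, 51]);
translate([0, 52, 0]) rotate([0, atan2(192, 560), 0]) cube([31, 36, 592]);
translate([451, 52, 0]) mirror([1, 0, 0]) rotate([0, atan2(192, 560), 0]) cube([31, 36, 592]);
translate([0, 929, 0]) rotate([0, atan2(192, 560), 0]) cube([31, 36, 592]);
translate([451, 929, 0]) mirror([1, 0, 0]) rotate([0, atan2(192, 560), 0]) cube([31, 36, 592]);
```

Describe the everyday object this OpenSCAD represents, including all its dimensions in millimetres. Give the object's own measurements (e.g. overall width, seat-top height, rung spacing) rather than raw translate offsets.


A sawhorse. A 67×1017×51 mm beam (x, y, z) sits on two A-frame leg pairs. Each pair is two raked legs of 31×36 mm section (36 mm along y) splaying symmetrically in x. Each leg rises 560 mm vertically over 192 mm of horizontal reach and is 592 mm long along its own axis. Every leg's outer bottom edge rests on the floor and its outer top edge meets a bottom edge of the beam — the left legs (tilting toward +x) meet the beam's −x bottom edge, the right legs (their mirror images, tilting toward −x) meet its +x bottom edge — so the leg tops tuck under the beam, the beam's underside is 560 mm above the floor, and the feet are 451 mm apart outside-to-outside with the beam centred between them. The two leg pairs are set in 52 mm from either end of the beam.


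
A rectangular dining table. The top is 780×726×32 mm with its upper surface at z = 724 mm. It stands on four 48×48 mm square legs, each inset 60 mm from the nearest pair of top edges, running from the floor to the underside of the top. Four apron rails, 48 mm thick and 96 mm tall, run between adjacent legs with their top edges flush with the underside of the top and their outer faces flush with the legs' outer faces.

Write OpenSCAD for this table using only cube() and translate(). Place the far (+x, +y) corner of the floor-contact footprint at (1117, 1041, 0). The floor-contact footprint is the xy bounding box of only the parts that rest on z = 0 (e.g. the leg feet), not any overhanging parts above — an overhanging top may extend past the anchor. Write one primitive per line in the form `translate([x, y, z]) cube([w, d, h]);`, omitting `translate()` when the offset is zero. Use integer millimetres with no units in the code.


translate([397, 375, 692]) cube([780, 726, 32]);
translate([457, 435, 0]) cube([48, 48, 692]);
translate([1069, 435, 0]) cube([48, 48, 692]);
translate([457, 993, 0]) cube([48, 48, 692]);
translate([1069, 993, 0]) cube([48, 48, 692]);
translate([505, 435, 596]) cube([564, 48, 96]);
translate([505, 993, 596]) cube([564, 48, 96]);
translate([457, 483, 596]) cube([48, 510, 96]);
translate([1069, 483, 596]) cube([48, 510, 96]);


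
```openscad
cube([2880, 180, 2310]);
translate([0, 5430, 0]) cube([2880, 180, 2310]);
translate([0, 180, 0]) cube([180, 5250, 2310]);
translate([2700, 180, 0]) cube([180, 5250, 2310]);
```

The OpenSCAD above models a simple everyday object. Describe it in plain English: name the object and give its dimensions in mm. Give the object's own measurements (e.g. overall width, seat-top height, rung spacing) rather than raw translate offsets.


The wall frame of a small rectangular building: four walls, each 2310 mm tall and 180 mm thick, enclosing a footprint 2880 mm (x) by 5610 mm (y) outside-to-outside, with no floor or roof. The front and back walls (the −y and +y sides) span the full width; the two side walls fit between them.


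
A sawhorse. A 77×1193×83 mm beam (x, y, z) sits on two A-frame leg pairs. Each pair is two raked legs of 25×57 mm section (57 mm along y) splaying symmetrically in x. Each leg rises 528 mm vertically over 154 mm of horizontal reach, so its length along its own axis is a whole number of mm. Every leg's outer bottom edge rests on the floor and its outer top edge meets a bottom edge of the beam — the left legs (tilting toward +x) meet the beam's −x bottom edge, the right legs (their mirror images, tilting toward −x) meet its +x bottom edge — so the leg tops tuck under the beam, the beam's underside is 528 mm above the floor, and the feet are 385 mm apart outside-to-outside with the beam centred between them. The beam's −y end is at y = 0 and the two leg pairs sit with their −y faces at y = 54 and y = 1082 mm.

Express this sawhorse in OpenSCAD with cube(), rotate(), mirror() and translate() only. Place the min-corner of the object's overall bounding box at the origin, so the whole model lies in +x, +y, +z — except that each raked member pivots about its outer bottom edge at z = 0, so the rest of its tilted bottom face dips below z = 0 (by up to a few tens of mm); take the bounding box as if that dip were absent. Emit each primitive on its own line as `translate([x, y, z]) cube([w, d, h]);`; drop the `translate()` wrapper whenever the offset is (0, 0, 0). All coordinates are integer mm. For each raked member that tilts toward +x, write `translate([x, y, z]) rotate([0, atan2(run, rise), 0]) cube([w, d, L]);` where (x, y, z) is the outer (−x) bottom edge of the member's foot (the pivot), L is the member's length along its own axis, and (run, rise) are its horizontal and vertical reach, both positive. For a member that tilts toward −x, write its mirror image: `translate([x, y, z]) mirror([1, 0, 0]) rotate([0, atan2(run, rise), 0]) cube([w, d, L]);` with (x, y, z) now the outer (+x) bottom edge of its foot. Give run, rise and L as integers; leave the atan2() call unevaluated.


translate([154, 0, 528]) cube([77, 1193, 83]);
translate([0, 54, 0]) rotate([0, atan2(154, 528), 0]) cube([25, 57, 550]);
translate([385, 54, 0]) mirror([1, 0, 0]) rotate([0, atan2(154, 528), 0]) cube([25, 57, 550]);
translate([0, 1082, 0]) rotate([0, atan2(154, 528), 0]) cube([25, 57, 550]);
translate([385, 1082, 0]) mirror([1, 0, 0]) rotate([0, atan2(154, 528), 0]) cube([25, 57, 550]);


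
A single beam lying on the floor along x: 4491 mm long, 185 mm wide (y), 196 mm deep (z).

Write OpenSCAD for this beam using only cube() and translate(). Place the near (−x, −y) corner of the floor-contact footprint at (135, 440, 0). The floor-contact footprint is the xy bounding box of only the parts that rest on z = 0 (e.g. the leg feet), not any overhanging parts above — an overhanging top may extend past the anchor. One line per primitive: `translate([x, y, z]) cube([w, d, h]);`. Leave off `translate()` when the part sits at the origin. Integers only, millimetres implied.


translate([135, 440, 0]) cube([4491, 185, 196]);


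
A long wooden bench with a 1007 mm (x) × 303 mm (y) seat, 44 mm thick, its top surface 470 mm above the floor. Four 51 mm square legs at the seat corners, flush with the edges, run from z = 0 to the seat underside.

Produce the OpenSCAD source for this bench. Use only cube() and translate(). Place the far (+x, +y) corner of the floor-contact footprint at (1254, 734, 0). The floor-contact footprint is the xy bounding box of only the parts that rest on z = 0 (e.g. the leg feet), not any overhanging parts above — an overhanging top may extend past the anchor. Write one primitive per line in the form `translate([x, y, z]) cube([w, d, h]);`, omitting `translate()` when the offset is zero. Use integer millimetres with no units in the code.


translate([247, 431, 426]) cube([1007, 303, 44]);
translate([247, 431, 0]) cube([51, 51, 426]);
translate([247, 683, 0]) cube([51, 51, 426]);
translate([1203, 431, 0]) cube([51, 51, 426]);
translate([1203, 683, 0]) cube([51, 51, 426]);


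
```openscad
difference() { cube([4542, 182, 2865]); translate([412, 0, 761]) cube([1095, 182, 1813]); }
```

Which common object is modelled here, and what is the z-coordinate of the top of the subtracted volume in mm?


A wall with a window opening. The window head height is 2574 mm.

A wall with a rectangular opening subtracted — a window. Sill at z = 761, opening 1813 mm tall, so the head is at 761 + 1813 = 2574 mm.


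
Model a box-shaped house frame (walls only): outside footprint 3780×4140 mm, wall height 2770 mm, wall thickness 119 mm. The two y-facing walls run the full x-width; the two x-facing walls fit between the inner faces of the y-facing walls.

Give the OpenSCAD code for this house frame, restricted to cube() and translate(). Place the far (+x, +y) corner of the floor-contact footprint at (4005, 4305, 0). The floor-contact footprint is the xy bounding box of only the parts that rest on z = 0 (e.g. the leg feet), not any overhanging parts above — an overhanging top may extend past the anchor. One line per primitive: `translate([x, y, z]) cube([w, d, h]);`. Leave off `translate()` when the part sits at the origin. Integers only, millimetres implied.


translate([225, 165, 0]) cube([3780, 119, 2770]);
translate([225, 4186, 0]) cube([3780, 119, 2770]);
translate([225, 284, 0]) cube([119, 3902, 2770]);
translate([3886, 284, 0]) cube([119, 3902, 2770]);


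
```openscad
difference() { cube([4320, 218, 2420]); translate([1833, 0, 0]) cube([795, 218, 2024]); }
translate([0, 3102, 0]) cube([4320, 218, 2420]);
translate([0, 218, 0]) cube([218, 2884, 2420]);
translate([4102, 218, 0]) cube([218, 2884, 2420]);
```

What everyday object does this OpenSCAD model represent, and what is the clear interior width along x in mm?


A single room. The interior width is 3884 mm.

Four walls enclosing a rectangle with a door in the front wall — a room. Outside width 4320 minus two 218 mm walls gives 3884 mm.


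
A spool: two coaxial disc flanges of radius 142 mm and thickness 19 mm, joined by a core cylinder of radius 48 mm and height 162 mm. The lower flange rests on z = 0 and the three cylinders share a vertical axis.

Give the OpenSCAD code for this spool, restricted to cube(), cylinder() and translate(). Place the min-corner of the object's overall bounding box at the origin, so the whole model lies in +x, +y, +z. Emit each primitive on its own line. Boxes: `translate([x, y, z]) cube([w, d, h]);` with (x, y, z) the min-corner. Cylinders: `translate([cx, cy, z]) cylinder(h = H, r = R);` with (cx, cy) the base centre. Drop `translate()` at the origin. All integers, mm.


translate([142, 142, 0]) cylinder(h = 19, r = 142);
translate([142, 142, 19]) cylinder(h = 162, r = 48);
translate([142, 142, 181]) cylinder(h = 19, r = 142);


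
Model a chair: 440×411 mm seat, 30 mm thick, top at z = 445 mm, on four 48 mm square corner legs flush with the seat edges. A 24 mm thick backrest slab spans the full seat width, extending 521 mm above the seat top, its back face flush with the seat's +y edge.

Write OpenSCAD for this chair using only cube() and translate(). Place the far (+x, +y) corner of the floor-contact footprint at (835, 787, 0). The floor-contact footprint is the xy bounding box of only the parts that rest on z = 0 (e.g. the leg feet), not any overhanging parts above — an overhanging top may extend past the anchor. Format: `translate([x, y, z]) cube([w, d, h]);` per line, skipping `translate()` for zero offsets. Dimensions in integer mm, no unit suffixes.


translate([395, 376, 415]) cube([440, 411, 30]);
translate([395, 376, 0]) cube([48, 48, 415]);
translate([787, 376, 0]) cube([48, 48, 415]);
translate([395, 739, 0]) cube([48, 48, 415]);
translate([787, 739, 0]) cube([48, 48, 415]);
translate([395, 763, 445]) cube([440, 24, 521]);


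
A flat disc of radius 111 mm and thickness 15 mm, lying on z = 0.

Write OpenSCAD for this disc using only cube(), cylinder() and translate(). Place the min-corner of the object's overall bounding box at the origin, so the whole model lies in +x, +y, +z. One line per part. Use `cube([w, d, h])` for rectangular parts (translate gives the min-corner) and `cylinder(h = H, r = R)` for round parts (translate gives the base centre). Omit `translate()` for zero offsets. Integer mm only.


translate([111, 111, 0]) cylinder(h = 15, r = 111);


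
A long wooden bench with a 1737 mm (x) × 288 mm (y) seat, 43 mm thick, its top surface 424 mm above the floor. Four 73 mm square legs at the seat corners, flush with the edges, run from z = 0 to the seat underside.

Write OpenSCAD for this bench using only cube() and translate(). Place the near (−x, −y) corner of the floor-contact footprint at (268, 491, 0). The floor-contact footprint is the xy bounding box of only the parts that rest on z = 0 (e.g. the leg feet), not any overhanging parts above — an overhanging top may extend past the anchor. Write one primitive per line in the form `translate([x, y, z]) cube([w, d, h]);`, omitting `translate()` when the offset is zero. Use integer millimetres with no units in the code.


translate([268, 491, 381]) cube([1737, 288, 43]);
translate([268, 491, 0]) cube([73, 73, 381]);
translate([268, 706, 0]) cube([73, 73, 381]);
translate([1932, 491, 0]) cube([73, 73, 381]);
translate([1932, 706, 0]) cube([73, 73, 381]);


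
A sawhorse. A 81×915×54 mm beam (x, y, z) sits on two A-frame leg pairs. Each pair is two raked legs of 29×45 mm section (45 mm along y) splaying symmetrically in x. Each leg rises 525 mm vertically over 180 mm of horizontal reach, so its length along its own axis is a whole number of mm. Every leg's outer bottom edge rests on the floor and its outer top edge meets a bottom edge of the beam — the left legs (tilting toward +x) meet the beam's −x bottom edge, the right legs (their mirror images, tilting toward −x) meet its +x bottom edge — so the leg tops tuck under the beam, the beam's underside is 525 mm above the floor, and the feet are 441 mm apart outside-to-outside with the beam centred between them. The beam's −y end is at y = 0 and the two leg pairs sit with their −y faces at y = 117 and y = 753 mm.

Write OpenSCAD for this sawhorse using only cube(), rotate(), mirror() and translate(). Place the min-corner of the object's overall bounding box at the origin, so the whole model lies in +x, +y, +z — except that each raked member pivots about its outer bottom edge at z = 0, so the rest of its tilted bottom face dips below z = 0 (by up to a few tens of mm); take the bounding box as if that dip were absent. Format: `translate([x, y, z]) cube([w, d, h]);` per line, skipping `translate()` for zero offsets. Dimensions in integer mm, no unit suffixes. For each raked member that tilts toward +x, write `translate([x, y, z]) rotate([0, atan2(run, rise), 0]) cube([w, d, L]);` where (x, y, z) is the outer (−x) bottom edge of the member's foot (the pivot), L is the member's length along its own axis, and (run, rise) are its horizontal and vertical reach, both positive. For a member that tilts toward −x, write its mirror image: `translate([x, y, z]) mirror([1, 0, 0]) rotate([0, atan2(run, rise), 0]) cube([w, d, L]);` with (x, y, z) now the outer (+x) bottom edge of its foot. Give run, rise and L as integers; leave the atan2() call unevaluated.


// leg length = √(180² + 525²) = 555
// right-leg outer foot x = 2·180 + 81 = 441
// beam min-corner = (180, 0, 525)
translate([180, 0, 525]) cube([81, 915, 54]);
translate([0, 117, 0]) rotate([0, atan2(180, 525), 0]) cube([29, 45, 555]);
translate([441, 117, 0]) mirror([1, 0, 0]) rotate([0, atan2(180, 525), 0]) cube([29, 45, 555]);
translate([0, 753, 0]) rotate([0, atan2(180, 525), 0]) cube([29, 45, 555]);
translate([441, 753, 0]) mirror([1, 0, 0]) rotate([0, atan2(180, 525), 0]) cube([29, 45, 555]);


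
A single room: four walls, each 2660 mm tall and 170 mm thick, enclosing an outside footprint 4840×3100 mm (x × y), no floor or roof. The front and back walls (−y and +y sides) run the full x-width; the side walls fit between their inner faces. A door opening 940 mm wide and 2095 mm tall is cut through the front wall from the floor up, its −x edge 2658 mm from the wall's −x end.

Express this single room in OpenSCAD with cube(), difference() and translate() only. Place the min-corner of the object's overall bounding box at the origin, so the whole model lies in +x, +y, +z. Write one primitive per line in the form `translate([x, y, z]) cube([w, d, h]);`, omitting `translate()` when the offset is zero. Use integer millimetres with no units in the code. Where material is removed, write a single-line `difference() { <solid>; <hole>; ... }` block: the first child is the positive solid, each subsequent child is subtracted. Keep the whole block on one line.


difference() { cube([4840, 170, 2660]); translate([2658, 0, 0]) cube([940, 170, 2095]); }
translate([0, 2930, 0]) cube([4840, 170, 2660]);
translate([0, 170, 0]) cube([170, 2760, 2660]);
translate([4670, 170, 0]) cube([170, 2760, 2660]);


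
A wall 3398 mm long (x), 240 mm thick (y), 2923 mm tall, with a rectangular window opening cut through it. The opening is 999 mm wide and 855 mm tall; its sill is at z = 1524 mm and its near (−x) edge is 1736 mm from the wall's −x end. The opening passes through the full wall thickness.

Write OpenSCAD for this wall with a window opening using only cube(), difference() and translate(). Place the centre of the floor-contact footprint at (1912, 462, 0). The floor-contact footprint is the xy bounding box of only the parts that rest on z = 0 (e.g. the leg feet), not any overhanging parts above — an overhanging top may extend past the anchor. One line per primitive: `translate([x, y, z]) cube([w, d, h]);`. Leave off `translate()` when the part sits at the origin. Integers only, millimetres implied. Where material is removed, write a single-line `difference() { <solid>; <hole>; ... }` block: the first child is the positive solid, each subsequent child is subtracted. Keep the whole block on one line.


difference() { translate([213, 342, 0]) cube([3398, 240, 2923]); translate([1949, 342, 1524]) cube([999, 240, 855]); }


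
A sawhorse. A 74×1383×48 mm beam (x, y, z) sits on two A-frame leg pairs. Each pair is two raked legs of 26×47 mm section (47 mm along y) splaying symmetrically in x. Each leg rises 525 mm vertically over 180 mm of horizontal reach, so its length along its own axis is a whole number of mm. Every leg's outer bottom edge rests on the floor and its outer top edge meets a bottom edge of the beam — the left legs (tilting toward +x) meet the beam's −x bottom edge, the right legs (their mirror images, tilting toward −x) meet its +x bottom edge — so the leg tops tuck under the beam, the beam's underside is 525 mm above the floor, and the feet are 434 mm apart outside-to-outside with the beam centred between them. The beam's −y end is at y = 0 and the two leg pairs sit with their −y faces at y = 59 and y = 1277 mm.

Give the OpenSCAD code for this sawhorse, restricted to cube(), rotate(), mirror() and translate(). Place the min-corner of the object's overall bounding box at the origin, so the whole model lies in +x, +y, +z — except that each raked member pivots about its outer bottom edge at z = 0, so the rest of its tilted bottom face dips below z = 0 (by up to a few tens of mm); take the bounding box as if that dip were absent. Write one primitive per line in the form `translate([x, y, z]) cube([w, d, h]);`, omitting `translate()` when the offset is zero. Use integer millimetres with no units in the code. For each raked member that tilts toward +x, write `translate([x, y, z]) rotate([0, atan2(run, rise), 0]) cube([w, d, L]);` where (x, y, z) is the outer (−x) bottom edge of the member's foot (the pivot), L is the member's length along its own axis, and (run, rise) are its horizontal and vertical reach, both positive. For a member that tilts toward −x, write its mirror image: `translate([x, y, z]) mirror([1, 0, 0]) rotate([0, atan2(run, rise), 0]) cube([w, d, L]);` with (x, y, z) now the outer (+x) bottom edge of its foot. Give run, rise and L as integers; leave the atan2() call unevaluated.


translate([180, 0, 525]) cube([74, 1383, 48]);
translate([0, 59, 0]) rotate([0, atan2(180, 525), 0]) cube([26, 47, 555]);
translate([434, 59, 0]) mirror([1, 0, 0]) rotate([0, atan2(180, 525), 0]) cube([26, 47, 555]);
translate([0, 1277, 0]) rotate([0, atan2(180, 525), 0]) cube([26, 47, 555]);
translate([434, 1277, 0]) mirror([1, 0, 0]) rotate([0, atan2(180, 525), 0]) cube([26, 47, 555]);


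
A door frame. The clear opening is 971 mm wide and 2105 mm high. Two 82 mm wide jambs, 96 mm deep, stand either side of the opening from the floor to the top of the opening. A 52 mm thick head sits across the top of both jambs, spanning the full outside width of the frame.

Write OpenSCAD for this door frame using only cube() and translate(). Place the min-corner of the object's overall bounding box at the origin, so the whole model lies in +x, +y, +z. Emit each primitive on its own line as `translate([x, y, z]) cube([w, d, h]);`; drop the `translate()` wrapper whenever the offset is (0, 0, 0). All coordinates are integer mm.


cube([82, 96, 2105]);
translate([1053, 0, 0]) cube([82, 96, 2105]);
translate([0, 0, 2105]) cube([1135, 96, 52]);


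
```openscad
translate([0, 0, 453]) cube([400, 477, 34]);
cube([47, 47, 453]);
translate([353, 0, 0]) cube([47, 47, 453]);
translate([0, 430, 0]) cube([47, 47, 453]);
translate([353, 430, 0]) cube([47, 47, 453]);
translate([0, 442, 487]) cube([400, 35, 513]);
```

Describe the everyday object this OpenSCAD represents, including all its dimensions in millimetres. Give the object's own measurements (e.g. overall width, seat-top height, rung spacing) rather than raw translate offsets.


A chair. The seat is a 400×477×34 mm slab with its top at z = 487 mm, on four 47×47 mm corner legs (flush with the seat edges, standing on z = 0). A flat backrest 35 mm thick, 513 mm tall, spans the full seat width and rises from the seat top along its +y edge, rear face flush with the rear of the seat.


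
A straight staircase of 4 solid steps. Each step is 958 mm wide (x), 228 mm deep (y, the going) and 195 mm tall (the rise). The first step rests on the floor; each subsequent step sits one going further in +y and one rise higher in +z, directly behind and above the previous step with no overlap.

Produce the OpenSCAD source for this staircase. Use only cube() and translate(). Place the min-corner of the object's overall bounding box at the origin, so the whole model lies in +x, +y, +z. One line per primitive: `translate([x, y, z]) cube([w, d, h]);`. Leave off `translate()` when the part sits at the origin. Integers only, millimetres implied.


cube([958, 228, 195]);
translate([0, 228, 195]) cube([958, 228, 195]);
translate([0, 456, 390]) cube([958, 228, 195]);
translate([0, 684, 585]) cube([958, 228, 195]);


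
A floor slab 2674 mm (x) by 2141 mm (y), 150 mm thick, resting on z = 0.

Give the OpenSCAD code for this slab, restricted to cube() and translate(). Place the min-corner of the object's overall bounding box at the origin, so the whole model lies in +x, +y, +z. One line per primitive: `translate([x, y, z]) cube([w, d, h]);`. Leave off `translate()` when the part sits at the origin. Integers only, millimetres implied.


cube([2674, 2141, 150]);


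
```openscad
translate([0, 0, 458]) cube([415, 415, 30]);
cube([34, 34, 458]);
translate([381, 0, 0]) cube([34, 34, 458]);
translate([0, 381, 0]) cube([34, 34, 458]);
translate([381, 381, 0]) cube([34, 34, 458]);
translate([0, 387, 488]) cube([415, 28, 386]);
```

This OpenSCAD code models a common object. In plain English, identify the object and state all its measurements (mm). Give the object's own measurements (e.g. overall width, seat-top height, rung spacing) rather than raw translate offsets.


A chair. The seat is a 415×415×30 mm slab with its top at z = 488 mm, on four 34×34 mm corner legs (flush with the seat edges, standing on z = 0). A flat backrest 28 mm thick, 386 mm tall, spans the full seat width and rises from the seat top along its +y edge, rear face flush with the rear of the seat.


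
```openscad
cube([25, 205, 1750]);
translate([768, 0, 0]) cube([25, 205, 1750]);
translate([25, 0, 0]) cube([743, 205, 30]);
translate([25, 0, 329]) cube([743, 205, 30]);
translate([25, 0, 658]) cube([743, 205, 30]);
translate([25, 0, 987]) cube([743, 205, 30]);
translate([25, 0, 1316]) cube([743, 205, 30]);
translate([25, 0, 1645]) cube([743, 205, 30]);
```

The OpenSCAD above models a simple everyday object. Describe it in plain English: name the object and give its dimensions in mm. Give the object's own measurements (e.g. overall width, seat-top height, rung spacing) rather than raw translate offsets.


An open bookshelf. Two side panels, each 25 mm thick, 205 mm deep and 1750 mm tall, stand 793 mm apart (outside-to-outside). Between them sit 6 shelves, each 30 mm thick and 205 mm deep, spanning the full gap between the sides. The bottom shelf rests on the floor (its underside at z = 0) and the clear gap between one shelf's top and the next shelf's underside is 299 mm.


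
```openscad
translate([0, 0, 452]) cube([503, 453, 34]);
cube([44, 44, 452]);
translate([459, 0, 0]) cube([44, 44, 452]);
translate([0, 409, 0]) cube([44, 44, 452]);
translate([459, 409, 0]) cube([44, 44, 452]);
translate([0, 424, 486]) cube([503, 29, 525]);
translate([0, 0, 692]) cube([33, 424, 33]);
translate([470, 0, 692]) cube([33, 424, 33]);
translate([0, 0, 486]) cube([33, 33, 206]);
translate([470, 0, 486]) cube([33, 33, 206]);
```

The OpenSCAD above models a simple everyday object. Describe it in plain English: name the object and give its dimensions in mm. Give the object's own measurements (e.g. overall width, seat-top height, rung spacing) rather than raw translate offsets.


A chair. The seat is a 503×453×34 mm slab with its top at z = 486 mm, on four 44×44 mm corner legs (flush with the seat edges, standing on z = 0). A flat backrest 29 mm thick, 525 mm tall, spans the full seat width and rises from the seat top along its +y edge, rear face flush with the rear of the seat. Two armrests of 33×33 mm section run along each side from the seat's front edge to the front of the backrest, top faces 239 mm above the seat top and outer faces flush with the seat's x-edges; a 33×33 mm post under the front of each armrest stands on the seat at the front corner.


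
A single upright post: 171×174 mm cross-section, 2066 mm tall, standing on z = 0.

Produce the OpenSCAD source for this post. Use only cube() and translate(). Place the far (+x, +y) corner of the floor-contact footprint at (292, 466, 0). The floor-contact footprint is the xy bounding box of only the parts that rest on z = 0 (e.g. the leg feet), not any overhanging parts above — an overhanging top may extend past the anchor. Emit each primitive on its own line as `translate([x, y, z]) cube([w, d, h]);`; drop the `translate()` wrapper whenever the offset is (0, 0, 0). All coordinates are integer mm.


translate([121, 292, 0]) cube([171, 174, 2066]);


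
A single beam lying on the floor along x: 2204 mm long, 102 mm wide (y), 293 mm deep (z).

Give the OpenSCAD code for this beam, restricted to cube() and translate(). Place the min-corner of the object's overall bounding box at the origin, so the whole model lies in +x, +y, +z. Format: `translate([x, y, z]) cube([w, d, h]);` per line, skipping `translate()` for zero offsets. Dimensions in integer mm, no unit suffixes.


cube([2204, 102, 293]);


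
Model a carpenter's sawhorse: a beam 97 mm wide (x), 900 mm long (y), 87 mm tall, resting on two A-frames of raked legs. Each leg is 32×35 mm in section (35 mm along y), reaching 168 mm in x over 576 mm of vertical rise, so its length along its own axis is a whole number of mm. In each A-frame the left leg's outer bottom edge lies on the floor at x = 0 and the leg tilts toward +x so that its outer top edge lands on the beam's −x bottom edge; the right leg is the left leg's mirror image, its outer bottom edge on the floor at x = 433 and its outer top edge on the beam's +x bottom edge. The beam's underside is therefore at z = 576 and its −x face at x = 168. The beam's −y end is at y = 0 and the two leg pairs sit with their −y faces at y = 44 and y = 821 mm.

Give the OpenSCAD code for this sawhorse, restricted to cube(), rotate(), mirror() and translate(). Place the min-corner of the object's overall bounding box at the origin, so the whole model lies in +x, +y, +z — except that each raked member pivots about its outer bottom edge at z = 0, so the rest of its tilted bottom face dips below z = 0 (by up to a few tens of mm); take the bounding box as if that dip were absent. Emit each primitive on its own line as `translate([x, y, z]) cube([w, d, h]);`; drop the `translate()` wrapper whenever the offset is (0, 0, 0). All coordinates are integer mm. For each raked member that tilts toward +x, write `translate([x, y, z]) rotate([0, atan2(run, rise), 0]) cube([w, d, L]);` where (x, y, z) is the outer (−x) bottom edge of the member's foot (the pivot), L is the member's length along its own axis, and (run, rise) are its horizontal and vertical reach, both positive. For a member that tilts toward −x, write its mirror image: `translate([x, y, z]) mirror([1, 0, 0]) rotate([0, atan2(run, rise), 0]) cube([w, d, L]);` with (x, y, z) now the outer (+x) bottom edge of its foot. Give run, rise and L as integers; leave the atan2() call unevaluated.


translate([168, 0, 576]) cube([97, 900, 87]);
translate([0, 44, 0]) rotate([0, atan2(168, 576), 0]) cube([32, 35, 600]);
translate([433, 44, 0]) mirror([1, 0, 0]) rotate([0, atan2(168, 576), 0]) cube([32, 35, 600]);
translate([0, 821, 0]) rotate([0, atan2(168, 576), 0]) cube([32, 35, 600]);
translate([433, 821, 0]) mirror([1, 0, 0]) rotate([0, atan2(168, 576), 0]) cube([32, 35, 600]);


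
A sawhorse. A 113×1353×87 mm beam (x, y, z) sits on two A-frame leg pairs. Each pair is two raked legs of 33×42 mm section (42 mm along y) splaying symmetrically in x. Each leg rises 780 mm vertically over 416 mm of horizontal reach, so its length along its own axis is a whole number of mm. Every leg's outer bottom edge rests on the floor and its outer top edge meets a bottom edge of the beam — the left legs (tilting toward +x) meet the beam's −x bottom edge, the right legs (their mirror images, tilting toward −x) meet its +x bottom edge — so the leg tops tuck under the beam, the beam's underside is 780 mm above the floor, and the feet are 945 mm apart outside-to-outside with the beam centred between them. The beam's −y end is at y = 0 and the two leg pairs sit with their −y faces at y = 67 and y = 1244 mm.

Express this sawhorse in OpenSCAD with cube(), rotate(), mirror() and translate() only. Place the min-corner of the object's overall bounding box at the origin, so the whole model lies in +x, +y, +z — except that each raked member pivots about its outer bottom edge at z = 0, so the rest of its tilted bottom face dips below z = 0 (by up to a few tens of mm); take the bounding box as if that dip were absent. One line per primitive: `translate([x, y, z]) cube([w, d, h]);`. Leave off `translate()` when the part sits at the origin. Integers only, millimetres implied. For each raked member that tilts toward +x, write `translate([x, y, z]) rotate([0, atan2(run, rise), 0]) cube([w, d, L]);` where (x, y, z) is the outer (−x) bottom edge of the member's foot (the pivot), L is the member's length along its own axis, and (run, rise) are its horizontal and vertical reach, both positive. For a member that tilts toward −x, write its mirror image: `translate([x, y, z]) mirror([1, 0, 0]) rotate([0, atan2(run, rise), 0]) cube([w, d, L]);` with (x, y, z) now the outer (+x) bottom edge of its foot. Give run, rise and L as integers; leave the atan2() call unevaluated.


translate([416, 0, 780]) cube([113, 1353, 87]);
translate([0, 67, 0]) rotate([0, atan2(416, 780), 0]) cube([33, 42, 884]);
translate([945, 67, 0]) mirror([1, 0, 0]) rotate([0, atan2(416, 780), 0]) cube([33, 42, 884]);
translate([0, 1244, 0]) rotate([0, atan2(416, 780), 0]) cube([33, 42, 884]);
translate([945, 1244, 0]) mirror([1, 0, 0]) rotate([0, atan2(416, 780), 0]) cube([33, 42, 884]);


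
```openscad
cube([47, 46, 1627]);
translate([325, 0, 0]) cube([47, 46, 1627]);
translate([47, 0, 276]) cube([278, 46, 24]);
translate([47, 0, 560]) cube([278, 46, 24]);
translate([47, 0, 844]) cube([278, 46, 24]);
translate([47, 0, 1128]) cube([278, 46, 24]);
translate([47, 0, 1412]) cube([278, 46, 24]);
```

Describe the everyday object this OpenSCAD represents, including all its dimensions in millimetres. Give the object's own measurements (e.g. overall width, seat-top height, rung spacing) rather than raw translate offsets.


A straight ladder. Two 47×46 mm vertical rails, 1627 mm tall, stand 372 mm apart (outside-to-outside) with their front faces coplanar on the −y side. 5 rungs, each 46 mm deep and 24 mm tall, span between the inner faces of the rails, front faces flush with the rails. The lowest rung's underside is at z = 276 mm and rungs are spaced 284 mm apart (underside to underside).


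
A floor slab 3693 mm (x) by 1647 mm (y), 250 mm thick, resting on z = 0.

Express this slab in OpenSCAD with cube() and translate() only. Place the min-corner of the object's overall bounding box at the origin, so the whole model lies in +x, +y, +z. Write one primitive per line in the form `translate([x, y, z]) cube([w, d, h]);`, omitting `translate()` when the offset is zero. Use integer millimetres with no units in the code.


cube([3693, 1647, 250]);


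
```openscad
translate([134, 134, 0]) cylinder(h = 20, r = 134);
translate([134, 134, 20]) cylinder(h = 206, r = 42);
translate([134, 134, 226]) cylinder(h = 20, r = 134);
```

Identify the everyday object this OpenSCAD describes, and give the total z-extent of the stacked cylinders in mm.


A spool. The overall height is 246 mm.

Three coaxial cylinders, large–small–large — a spool. Two 20 mm flanges and a 206 mm core give 20 + 206 + 20 = 246 mm.


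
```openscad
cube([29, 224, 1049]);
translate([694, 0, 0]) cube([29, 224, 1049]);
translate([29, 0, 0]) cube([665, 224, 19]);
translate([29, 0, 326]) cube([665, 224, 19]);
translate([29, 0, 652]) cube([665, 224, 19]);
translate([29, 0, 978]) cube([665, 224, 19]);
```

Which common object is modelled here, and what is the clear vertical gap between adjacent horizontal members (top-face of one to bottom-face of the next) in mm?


A bookshelf. The clear shelf gap is 307 mm.

Two tall side panels with 4 horizontal boards between them — a bookshelf. The first two shelf undersides are at z = 0 and z = 326; with shelf thickness 19, the clear gap is 326 − 0 − 19 = 307 mm.


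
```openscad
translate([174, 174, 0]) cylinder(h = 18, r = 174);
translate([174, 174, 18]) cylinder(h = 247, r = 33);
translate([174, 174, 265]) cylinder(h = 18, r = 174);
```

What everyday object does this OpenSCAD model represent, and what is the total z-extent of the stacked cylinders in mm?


A spool. The overall height is 283 mm.

Three coaxial cylinders, large–small–large — a spool. Two 18 mm flanges and a 247 mm core give 18 + 247 + 18 = 283 mm.


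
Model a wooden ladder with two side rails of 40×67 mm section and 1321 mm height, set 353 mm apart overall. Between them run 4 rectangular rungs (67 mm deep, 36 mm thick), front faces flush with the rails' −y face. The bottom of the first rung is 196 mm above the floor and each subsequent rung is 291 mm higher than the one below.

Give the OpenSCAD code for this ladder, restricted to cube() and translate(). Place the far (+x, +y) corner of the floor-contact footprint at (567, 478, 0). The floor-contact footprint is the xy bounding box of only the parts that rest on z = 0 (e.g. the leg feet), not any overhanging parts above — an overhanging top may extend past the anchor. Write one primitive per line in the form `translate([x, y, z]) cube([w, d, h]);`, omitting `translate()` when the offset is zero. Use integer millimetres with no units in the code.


translate([214, 411, 0]) cube([40, 67, 1321]);
translate([527, 411, 0]) cube([40, 67, 1321]);
translate([254, 411, 196]) cube([273, 67, 36]);
translate([254, 411, 487]) cube([273, 67, 36]);
translate([254, 411, 778]) cube([273, 67, 36]);
translate([254, 411, 1069]) cube([273, 67, 36]);


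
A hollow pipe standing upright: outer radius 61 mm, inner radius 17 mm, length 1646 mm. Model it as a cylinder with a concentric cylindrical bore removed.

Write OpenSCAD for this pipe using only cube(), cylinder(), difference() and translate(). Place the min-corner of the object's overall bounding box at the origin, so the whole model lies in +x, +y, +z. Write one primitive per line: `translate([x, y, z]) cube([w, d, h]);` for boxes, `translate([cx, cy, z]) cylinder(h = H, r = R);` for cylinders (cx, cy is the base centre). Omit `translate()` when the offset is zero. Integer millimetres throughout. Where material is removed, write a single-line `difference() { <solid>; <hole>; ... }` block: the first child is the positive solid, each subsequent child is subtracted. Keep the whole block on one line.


difference() { translate([61, 61, 0]) cylinder(h = 1646, r = 61); translate([61, 61, 0]) cylinder(h = 1646, r = 17); }


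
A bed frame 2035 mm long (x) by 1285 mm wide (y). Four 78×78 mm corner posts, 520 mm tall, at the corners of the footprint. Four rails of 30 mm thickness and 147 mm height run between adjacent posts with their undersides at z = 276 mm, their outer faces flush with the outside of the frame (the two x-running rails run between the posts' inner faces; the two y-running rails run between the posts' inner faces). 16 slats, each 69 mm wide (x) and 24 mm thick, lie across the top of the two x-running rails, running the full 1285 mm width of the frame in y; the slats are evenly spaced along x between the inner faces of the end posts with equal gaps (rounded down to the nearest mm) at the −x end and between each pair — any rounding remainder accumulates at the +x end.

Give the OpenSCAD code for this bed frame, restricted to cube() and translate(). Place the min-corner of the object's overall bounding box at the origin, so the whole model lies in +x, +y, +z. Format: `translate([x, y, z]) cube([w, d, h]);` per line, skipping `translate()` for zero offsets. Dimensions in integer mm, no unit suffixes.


// slat z = rail_z + rail_h = 276 + 147 = 423
// slat gap = ⌊(1879 − 16·69) / 17⌋ = 45
cube([78, 78, 520]);
translate([0, 1207, 0]) cube([78, 78, 520]);
translate([1957, 0, 0]) cube([78, 78, 520]);
translate([1957, 1207, 0]) cube([78, 78, 520]);
translate([78, 0, 276]) cube([1879, 30, 147]);
translate([78, 1255, 276]) cube([1879, 30, 147]);
translate([0, 78, 276]) cube([30, 1129, 147]);
translate([2005, 78, 276]) cube([30, 1129, 147]);
translate([123, 0, 423]) cube([69, 1285, 24]);
translate([237, 0, 423]) cube([69, 1285, 24]);
translate([351, 0, 423]) cube([69, 1285, 24]);
translate([465, 0, 423]) cube([69, 1285, 24]);
translate([579, 0, 423]) cube([69, 1285, 24]);
translate([693, 0, 423]) cube([69, 1285, 24]);
translate([807, 0, 423]) cube([69, 1285, 24]);
translate([921, 0, 423]) cube([69, 1285, 24]);
translate([1035, 0, 423]) cube([69, 1285, 24]);
translate([1149, 0, 423]) cube([69, 1285, 24]);
translate([1263, 0, 423]) cube([69, 1285, 24]);
translate([1377, 0, 423]) cube([69, 1285, 24]);
translate([1491, 0, 423]) cube([69, 1285, 24]);
translate([1605, 0, 423]) cube([69, 1285, 24]);
translate([1719, 0, 423]) cube([69, 1285, 24]);
translate([1833, 0, 423]) cube([69, 1285, 24]);


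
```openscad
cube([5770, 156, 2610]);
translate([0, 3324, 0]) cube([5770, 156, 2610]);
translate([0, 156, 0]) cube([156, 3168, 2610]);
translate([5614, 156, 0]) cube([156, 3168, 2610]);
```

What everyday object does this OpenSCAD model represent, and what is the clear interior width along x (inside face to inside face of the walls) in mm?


A house (or room) frame. The interior width is 5458 mm.

Four 2610 mm walls enclosing a rectangle with no floor or roof — a room or house frame. Outside width is 5770 mm and wall thickness is 156 mm, so the interior width is 5770 − 2 × 156 = 5458 mm.


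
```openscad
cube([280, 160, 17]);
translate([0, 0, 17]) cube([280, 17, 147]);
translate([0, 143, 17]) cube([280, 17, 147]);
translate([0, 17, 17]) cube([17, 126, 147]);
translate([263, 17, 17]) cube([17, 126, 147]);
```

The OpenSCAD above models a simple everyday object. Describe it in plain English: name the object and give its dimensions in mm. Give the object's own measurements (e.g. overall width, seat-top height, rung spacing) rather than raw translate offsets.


An open-topped rectangular box: outside dimensions 280×160×164 mm, with a uniform wall and base thickness of 17 mm. The base is a full 280×160 slab on the floor; four walls sit on top of the base. The front and back walls (the −y and +y sides) span the full width; the two side walls fit between them.
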